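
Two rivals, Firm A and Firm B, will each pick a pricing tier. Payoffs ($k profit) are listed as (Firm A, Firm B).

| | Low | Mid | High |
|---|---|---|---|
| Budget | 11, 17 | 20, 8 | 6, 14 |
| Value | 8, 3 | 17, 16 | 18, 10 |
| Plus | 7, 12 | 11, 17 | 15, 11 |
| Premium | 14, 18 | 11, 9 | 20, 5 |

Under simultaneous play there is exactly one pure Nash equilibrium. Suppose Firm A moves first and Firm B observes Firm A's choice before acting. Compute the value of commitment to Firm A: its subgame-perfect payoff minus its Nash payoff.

Work backward from Firm B's decision.
- Budget: BR = Low, leader payoff 11.
- Value: BR = Mid, leader payoff 17.
- Plus: BR = Mid, leader payoff 11.
- Premium: BR = Low, leader payoff 14.
Firm A's induced payoffs are 11, 17, 11, 14, so Firm A commits to Value. Subgame-perfect outcome: (Value, Mid) with payoffs (17, 16).
Under simultaneous play:
Firm A's best replies: Low→Premium; Mid→Budget; High→Premium.
Firm B's best replies: Budget→Low; Value→Mid; Plus→Mid; Premium→Low.
The unique mutual best reply is (Premium, Low), giving (14, 18).
Firm A's commitment gain: 17 − 14 = 3.

3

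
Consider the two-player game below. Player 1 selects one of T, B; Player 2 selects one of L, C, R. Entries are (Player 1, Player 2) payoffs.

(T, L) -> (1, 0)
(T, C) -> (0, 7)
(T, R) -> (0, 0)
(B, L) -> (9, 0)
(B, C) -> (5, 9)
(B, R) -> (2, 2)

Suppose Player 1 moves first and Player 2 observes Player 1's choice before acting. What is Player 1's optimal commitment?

B

Solve by backward induction (Player 1 leads).
- T: Player 2 compares 0, 7, 0 and picks C; Player 1 would get 0.
- B: Player 2 compares 0, 9, 2 and picks C; Player 1 would get 5.
Among 0, 5, the best is 5 at B. Subgame-perfect outcome: (B, C) with payoffs (5, 9).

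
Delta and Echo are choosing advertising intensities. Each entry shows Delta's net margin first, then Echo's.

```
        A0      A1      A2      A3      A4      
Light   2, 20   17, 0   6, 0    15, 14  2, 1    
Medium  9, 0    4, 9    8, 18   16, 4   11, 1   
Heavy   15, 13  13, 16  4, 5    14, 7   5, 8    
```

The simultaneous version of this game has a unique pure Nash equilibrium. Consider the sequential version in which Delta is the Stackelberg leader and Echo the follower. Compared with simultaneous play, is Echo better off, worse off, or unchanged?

Echo best-responds to each possible Delta move:
- Light → Echo plays A0 (best of 20, 0, 0, 14, 1); Delta gets 2.
- Medium → Echo plays A2 (best of 0, 9, 18, 4, 1); Delta gets 8.
- Heavy → Echo plays A1 (best of 13, 16, 5, 7, 8); Delta gets 13.
Among 2, 8, 13, the best is 13 at Heavy. Subgame-perfect outcome: (Heavy, A1) with payoffs (13, 16).
Under simultaneous play:
Delta's best replies: A0→Heavy; A1→Light; A2→Medium; A3→Medium; A4→Medium.
Echo's best replies: Light→A0; Medium→A2; Heavy→A1.
Only (Medium, A2) has each player best-responding; Nash payoffs (8, 18).
Echo earns 16 sequentially versus 18 at the Nash outcome: worse off.

worse off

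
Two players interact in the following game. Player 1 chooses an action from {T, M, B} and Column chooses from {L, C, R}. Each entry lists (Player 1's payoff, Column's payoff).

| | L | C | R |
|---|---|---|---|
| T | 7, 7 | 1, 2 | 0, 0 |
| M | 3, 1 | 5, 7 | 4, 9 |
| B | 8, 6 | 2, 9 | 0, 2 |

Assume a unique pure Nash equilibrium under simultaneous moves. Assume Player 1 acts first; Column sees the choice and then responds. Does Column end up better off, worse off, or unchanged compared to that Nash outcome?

worse off

Solve by backward induction (Player 1 leads).
- T: Column compares 7, 2, 0 and picks L; Player 1 would get 7.
- M: Column compares 1, 7, 9 and picks R; Player 1 would get 4.
- B: Column compares 6, 9, 2 and picks C; Player 1 would get 2.
Maximizing over 7, 4, 2, Player 1 chooses T. Subgame-perfect outcome: (T, L) with payoffs (7, 7).
Under simultaneous play:
Player 1's best replies: L→B; C→M; R→M.
Column's best replies: T→L; M→R; B→C.
The unique mutual best reply is (M, R), giving (4, 9).
Column earns 7 sequentially versus 9 at the Nash outcome: worse off.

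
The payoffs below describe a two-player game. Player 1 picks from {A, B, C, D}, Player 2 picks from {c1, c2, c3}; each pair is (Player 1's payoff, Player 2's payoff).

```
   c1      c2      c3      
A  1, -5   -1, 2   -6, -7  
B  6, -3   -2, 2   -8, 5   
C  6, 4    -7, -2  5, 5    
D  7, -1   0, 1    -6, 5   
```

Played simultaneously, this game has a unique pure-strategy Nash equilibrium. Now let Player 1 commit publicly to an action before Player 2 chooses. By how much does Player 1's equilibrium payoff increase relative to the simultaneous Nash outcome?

0

Player 2 best-responds to each possible Player 1 move:
- A → Player 2 plays c2 (best of -5, 2, -7); Player 1 gets -1.
- B → Player 2 plays c3 (best of -3, 2, 5); Player 1 gets -8.
- C → Player 2 plays c3 (best of 4, -2, 5); Player 1 gets 5.
- D → Player 2 plays c3 (best of -1, 1, 5); Player 1 gets -6.
Player 1's induced payoffs are -1, -8, 5, -6, so Player 1 commits to C. Subgame-perfect outcome: (C, c3) with payoffs (5, 5).
Now find the simultaneous Nash equilibrium.
Player 1's best replies: c1→D; c2→D; c3→C.
Player 2's best replies: A→c2; B→c3; C→c3; D→c3.
The unique mutual best reply is (C, c3), giving (5, 5).
Player 1's commitment gain: 5 − 5 = 0.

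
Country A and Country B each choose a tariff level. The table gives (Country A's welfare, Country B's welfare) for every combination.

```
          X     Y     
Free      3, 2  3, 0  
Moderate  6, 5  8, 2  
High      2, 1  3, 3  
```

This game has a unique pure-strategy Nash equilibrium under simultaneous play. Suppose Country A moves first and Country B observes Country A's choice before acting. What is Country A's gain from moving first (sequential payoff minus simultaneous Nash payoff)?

Backward induction with Country A moving first.
- Free: BR = X, leader payoff 3.
- Moderate: BR = X, leader payoff 6.
- High: BR = Y, leader payoff 3.
Among 3, 6, 3, the best is 6 at Moderate. Subgame-perfect outcome: (Moderate, X) with payoffs (6, 5).
Now find the simultaneous Nash equilibrium.
Country A's best replies: X→Moderate; Y→Moderate.
Country B's best replies: Free→X; Moderate→X; High→Y.
Only (Moderate, X) has each player best-responding; Nash payoffs (6, 5).
Country A's commitment gain: 6 − 6 = 0.

0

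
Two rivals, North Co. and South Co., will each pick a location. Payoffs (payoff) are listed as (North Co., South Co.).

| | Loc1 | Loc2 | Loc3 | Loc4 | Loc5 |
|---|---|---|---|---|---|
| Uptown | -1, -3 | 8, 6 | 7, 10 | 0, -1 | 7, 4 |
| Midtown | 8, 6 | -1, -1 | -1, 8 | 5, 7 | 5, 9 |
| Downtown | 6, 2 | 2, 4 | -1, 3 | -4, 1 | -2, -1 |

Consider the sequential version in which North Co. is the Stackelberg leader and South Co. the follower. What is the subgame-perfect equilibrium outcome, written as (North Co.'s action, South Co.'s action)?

(Uptown, Loc3)

Backward induction with North Co. moving first.
- Uptown: South Co. compares -3, 6, 10, -1, 4 and picks Loc3; North Co. would get 7.
- Midtown: South Co. compares 6, -1, 8, 7, 9 and picks Loc5; North Co. would get 5.
- Downtown: South Co. compares 2, 4, 3, 1, -1 and picks Loc2; North Co. would get 2.
Among 7, 5, 2, the best is 7 at Uptown. Subgame-perfect outcome: (Uptown, Loc3) with payoffs (7, 10).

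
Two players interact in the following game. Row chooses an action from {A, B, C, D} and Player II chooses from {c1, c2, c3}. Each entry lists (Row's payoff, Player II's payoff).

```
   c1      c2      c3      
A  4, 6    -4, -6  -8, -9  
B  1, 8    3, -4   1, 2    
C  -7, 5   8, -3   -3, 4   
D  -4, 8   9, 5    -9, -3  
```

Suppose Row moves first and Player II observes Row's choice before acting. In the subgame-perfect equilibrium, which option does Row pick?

A

Work backward from Player II's decision.
- A: Player II compares 6, -6, -9 and picks c1; Row would get 4.
- B: Player II compares 8, -4, 2 and picks c1; Row would get 1.
- C: Player II compares 5, -3, 4 and picks c1; Row would get -7.
- D: Player II compares 8, 5, -3 and picks c1; Row would get -4.
Among 4, 1, -7, -4, the best is 4 at A. Subgame-perfect outcome: (A, c1) with payoffs (4, 6).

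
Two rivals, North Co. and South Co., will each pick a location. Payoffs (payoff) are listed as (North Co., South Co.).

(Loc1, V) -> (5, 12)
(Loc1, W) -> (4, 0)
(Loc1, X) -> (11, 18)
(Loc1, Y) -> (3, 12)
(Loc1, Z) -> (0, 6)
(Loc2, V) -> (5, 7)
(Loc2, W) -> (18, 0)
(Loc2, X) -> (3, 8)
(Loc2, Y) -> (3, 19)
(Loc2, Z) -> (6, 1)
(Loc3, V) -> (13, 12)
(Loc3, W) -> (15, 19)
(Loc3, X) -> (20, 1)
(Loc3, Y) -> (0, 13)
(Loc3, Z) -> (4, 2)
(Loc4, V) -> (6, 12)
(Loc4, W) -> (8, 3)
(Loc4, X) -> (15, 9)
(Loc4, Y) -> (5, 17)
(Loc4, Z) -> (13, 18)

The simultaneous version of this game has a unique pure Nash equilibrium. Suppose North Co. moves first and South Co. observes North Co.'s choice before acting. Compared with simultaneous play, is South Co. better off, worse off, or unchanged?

Solve by backward induction (North Co. leads).
- Loc1: South Co. compares 12, 0, 18, 12, 6 and picks X; North Co. would get 11.
- Loc2: South Co. compares 7, 0, 8, 19, 1 and picks Y; North Co. would get 3.
- Loc3: South Co. compares 12, 19, 1, 13, 2 and picks W; North Co. would get 15.
- Loc4: South Co. compares 12, 3, 9, 17, 18 and picks Z; North Co. would get 13.
Maximizing over 11, 3, 15, 13, North Co. chooses Loc3. Subgame-perfect outcome: (Loc3, W) with payoffs (15, 19).
Now find the simultaneous Nash equilibrium.
North Co.'s best replies: V→Loc3; W→Loc2; X→Loc3; Y→Loc4; Z→Loc4.
South Co.'s best replies: Loc1→X; Loc2→Y; Loc3→W; Loc4→Z.
The unique mutual best reply is (Loc4, Z), giving (13, 18).
South Co. earns 19 sequentially versus 18 at the Nash outcome: better off.

better off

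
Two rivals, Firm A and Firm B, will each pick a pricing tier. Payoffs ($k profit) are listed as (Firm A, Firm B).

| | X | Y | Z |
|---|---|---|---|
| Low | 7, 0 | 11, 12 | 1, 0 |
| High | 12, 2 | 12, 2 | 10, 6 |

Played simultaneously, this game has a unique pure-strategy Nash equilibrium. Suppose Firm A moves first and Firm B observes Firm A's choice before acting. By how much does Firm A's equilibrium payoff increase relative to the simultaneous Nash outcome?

Firm B best-responds to each possible Firm A move:
- Low: BR = Y, leader payoff 11.
- High: BR = Z, leader payoff 10.
Firm A's induced payoffs are 11, 10, so Firm A commits to Low. Subgame-perfect outcome: (Low, Y) with payoffs (11, 12).
For the simultaneous game, intersect best replies.
Firm A's best replies: X→High; Y→High; Z→High.
Firm B's best replies: Low→Y; High→Z.
The unique mutual best reply is (High, Z), giving (10, 6).
Firm A's commitment gain: 11 − 10 = 1.

1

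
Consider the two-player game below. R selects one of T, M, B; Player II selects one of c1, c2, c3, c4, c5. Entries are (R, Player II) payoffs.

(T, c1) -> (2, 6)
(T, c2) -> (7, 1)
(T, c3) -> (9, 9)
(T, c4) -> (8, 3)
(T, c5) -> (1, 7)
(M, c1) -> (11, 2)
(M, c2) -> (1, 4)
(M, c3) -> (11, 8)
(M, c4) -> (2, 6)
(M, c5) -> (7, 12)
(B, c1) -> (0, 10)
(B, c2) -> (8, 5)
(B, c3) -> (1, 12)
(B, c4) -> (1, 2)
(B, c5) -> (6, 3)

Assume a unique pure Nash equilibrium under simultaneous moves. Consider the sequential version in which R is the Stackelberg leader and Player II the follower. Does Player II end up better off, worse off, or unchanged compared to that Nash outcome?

Backward induction with R moving first.
- T: BR = c3, leader payoff 9.
- M: BR = c5, leader payoff 7.
- B: BR = c3, leader payoff 1.
Among 9, 7, 1, the best is 9 at T. Subgame-perfect outcome: (T, c3) with payoffs (9, 9).
Now find the simultaneous Nash equilibrium.
R's best replies: c1→M; c2→B; c3→M; c4→T; c5→M.
Player II's best replies: T→c3; M→c5; B→c3.
Only (M, c5) has each player best-responding; Nash payoffs (7, 12).
Player II earns 9 sequentially versus 12 at the Nash outcome: worse off.

worse off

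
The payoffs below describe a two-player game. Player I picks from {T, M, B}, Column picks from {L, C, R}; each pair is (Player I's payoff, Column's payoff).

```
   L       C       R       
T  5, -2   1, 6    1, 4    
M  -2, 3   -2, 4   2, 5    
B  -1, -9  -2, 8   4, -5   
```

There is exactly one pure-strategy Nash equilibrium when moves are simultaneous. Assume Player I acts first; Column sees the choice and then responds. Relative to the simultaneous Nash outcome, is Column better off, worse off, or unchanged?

Backward induction with Player I moving first.
- T: Column compares -2, 6, 4 and picks C; Player I would get 1.
- M: Column compares 3, 4, 5 and picks R; Player I would get 2.
- B: Column compares -9, 8, -5 and picks C; Player I would get -2.
Player I's induced payoffs are 1, 2, -2, so Player I commits to M. Subgame-perfect outcome: (M, R) with payoffs (2, 5).
Now find the simultaneous Nash equilibrium.
Player I's best replies: L→T; C→T; R→B.
Column's best replies: T→C; M→R; B→C.
The unique mutual best reply is (T, C), giving (1, 6).
Column earns 5 sequentially versus 6 at the Nash outcome: worse off.

worse off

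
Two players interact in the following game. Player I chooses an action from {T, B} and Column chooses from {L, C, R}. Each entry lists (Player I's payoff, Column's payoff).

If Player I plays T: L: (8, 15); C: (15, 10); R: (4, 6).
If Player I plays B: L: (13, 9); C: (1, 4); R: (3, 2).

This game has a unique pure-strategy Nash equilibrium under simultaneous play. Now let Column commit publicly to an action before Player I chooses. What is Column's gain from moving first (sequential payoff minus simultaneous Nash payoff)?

Player I best-responds to each possible Column move:
- L: BR = B, leader payoff 9.
- C: BR = T, leader payoff 10.
- R: BR = T, leader payoff 6.
Among 9, 10, 6, the best is 10 at C. Subgame-perfect outcome: (T, C) with payoffs (15, 10).
Now find the simultaneous Nash equilibrium.
Player I's best replies: L→B; C→T; R→T.
Column's best replies: T→L; B→L.
Only (B, L) has each player best-responding; Nash payoffs (13, 9).
Column's commitment gain: 10 − 9 = 1.

1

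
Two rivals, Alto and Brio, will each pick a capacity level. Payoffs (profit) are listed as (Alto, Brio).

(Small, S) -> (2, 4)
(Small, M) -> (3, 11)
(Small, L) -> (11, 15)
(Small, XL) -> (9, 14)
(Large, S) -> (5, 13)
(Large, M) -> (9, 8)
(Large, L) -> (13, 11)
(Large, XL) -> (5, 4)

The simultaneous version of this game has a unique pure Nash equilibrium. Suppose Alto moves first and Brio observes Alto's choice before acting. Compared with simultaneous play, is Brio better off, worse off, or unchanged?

Brio best-responds to each possible Alto move:
- Small: Brio compares 4, 11, 15, 14 and picks L; Alto would get 11.
- Large: Brio compares 13, 8, 11, 4 and picks S; Alto would get 5.
Among 11, 5, the best is 11 at Small. Subgame-perfect outcome: (Small, L) with payoffs (11, 15).
Now find the simultaneous Nash equilibrium.
Alto's best replies: S→Large; M→Large; L→Large; XL→Small.
Brio's best replies: Small→L; Large→S.
Only (Large, S) has each player best-responding; Nash payoffs (5, 13).
Brio earns 15 sequentially versus 13 at the Nash outcome: better off.

better off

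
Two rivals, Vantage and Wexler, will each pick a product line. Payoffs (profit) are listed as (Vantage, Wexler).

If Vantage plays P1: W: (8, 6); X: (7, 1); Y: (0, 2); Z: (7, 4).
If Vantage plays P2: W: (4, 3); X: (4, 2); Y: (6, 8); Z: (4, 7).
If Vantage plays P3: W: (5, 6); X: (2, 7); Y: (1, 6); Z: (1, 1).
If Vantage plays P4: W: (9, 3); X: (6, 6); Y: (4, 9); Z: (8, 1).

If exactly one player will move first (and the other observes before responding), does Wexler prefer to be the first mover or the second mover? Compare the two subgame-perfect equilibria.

first

If Vantage leads: Wexler's best replies are P1→W, P2→Y, P3→X, P4→Y; Vantage's induced payoffs 8, 6, 2, 4; outcome (P1, W), payoffs (8, 6).
If Wexler leads: Vantage's best replies are W→P4, X→P1, Y→P2, Z→P4; Wexler's induced payoffs 3, 1, 8, 1; outcome (P2, Y), payoffs (6, 8).
Wexler gets 8 moving first and 6 moving second, so Wexler prefers to move first.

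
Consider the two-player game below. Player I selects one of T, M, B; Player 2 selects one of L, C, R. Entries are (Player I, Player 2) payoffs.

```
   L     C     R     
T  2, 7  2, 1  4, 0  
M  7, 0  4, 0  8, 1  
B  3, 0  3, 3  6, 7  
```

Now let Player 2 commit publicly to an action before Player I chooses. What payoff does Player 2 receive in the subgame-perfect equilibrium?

1

Solve by backward induction (Player 2 leads).
- L → Player I plays M (best of 2, 7, 3); Player 2 gets 0.
- C → Player I plays M (best of 2, 4, 3); Player 2 gets 0.
- R → Player I plays M (best of 4, 8, 6); Player 2 gets 1.
Maximizing over 0, 0, 1, Player 2 chooses R. Subgame-perfect outcome: (M, R) with payoffs (8, 1).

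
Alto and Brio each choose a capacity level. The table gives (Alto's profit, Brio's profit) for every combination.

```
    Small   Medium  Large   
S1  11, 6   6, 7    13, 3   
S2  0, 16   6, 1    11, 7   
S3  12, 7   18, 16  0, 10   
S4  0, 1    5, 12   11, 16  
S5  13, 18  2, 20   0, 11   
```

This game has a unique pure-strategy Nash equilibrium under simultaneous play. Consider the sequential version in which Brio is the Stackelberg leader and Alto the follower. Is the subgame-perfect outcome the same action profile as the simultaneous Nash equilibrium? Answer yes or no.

Solve by backward induction (Brio leads).
- Small: BR = S5, leader payoff 18.
- Medium: BR = S3, leader payoff 16.
- Large: BR = S1, leader payoff 3.
Among 18, 16, 3, the best is 18 at Small. Subgame-perfect outcome: (S5, Small) with payoffs (13, 18).
Now find the simultaneous Nash equilibrium.
Alto's best replies: Small→S5; Medium→S3; Large→S1.
Brio's best replies: S1→Medium; S2→Small; S3→Medium; S4→Large; S5→Medium.
Only (S3, Medium) has each player best-responding; Nash payoffs (18, 16).
Sequential outcome (S5, Small) differs from the Nash profile (S3, Medium).

no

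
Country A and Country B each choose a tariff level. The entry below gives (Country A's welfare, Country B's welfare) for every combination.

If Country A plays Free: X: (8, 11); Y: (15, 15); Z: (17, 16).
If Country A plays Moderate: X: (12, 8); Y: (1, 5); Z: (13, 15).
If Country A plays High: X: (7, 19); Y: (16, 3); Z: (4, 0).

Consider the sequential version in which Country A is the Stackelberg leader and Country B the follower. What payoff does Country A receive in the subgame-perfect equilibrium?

17

Work backward from Country B's decision.
- Free: Country B compares 11, 15, 16 and picks Z; Country A would get 17.
- Moderate: Country B compares 8, 5, 15 and picks Z; Country A would get 13.
- High: Country B compares 19, 3, 0 and picks X; Country A would get 7.
Among 17, 13, 7, the best is 17 at Free. Subgame-perfect outcome: (Free, Z) with payoffs (17, 16).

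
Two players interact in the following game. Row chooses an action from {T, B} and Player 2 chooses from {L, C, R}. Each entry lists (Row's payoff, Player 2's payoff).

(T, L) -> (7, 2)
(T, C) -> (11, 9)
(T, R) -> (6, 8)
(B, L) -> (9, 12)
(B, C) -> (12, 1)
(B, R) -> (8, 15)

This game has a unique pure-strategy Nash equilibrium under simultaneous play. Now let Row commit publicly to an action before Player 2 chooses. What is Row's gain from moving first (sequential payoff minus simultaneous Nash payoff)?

3

Player 2 best-responds to each possible Row move:
- T → Player 2 plays C (best of 2, 9, 8); Row gets 11.
- B → Player 2 plays R (best of 12, 1, 15); Row gets 8.
Row's induced payoffs are 11, 8, so Row commits to T. Subgame-perfect outcome: (T, C) with payoffs (11, 9).
Under simultaneous play:
Row's best replies: L→B; C→B; R→B.
Player 2's best replies: T→C; B→R.
The unique mutual best reply is (B, R), giving (8, 15).
Row's commitment gain: 11 − 8 = 3.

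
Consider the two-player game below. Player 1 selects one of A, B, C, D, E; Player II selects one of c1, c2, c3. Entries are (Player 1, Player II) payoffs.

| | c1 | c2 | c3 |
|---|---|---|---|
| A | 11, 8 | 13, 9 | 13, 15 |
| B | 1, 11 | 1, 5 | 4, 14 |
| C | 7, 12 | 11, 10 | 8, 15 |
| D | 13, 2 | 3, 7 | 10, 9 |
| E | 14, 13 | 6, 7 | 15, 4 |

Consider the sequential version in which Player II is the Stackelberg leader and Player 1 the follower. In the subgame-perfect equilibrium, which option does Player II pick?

Work backward from Player 1's decision.
- c1 → Player 1 plays E (best of 11, 1, 7, 13, 14); Player II gets 13.
- c2 → Player 1 plays A (best of 13, 1, 11, 3, 6); Player II gets 9.
- c3 → Player 1 plays E (best of 13, 4, 8, 10, 15); Player II gets 4.
Maximizing over 13, 9, 4, Player II chooses c1. Subgame-perfect outcome: (E, c1) with payoffs (14, 13).

c1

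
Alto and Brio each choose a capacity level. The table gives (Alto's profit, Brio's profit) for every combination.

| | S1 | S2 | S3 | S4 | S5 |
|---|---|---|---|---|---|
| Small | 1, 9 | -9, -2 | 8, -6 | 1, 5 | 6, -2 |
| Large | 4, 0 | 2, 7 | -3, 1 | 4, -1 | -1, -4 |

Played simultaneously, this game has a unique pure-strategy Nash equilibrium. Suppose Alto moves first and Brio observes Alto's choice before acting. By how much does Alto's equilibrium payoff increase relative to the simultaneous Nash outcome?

0

Work backward from Brio's decision.
- Small: BR = S1, leader payoff 1.
- Large: BR = S2, leader payoff 2.
Among 1, 2, the best is 2 at Large. Subgame-perfect outcome: (Large, S2) with payoffs (2, 7).
Now find the simultaneous Nash equilibrium.
Alto's best replies: S1→Large; S2→Large; S3→Small; S4→Large; S5→Small.
Brio's best replies: Small→S1; Large→S2.
The unique mutual best reply is (Large, S2), giving (2, 7).
Alto's commitment gain: 2 − 2 = 0.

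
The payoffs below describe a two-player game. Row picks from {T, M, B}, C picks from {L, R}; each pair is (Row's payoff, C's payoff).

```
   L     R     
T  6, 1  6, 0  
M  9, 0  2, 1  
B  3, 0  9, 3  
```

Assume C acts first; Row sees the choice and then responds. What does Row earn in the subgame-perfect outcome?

Solve by backward induction (C leads).
- L: Row compares 6, 9, 3 and picks M; C would get 0.
- R: Row compares 6, 2, 9 and picks B; C would get 3.
Maximizing over 0, 3, C chooses R. Subgame-perfect outcome: (B, R) with payoffs (9, 3).

9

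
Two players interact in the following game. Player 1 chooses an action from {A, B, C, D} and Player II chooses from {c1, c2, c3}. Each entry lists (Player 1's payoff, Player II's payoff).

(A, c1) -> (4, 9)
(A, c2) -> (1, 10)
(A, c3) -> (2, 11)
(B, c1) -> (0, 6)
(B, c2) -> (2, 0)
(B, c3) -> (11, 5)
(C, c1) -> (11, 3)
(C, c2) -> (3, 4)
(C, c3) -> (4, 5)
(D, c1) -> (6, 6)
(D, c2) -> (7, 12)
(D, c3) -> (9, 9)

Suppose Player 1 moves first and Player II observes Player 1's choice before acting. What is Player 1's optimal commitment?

D

Backward induction with Player 1 moving first.
- A: Player II compares 9, 10, 11 and picks c3; Player 1 would get 2.
- B: Player II compares 6, 0, 5 and picks c1; Player 1 would get 0.
- C: Player II compares 3, 4, 5 and picks c3; Player 1 would get 4.
- D: Player II compares 6, 12, 9 and picks c2; Player 1 would get 7.
Among 2, 0, 4, 7, the best is 7 at D. Subgame-perfect outcome: (D, c2) with payoffs (7, 12).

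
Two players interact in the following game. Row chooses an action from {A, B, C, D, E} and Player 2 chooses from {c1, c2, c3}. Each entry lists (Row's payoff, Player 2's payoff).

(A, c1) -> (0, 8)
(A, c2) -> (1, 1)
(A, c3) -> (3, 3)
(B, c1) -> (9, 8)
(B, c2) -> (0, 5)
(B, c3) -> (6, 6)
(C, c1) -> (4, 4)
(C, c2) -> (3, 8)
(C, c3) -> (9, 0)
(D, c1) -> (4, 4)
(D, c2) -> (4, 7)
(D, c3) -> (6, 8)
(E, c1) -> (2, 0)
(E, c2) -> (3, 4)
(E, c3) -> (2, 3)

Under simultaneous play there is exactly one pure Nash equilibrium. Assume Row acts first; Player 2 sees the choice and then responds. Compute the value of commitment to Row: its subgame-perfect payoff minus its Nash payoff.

0

Backward induction with Row moving first.
- A: Player 2 compares 8, 1, 3 and picks c1; Row would get 0.
- B: Player 2 compares 8, 5, 6 and picks c1; Row would get 9.
- C: Player 2 compares 4, 8, 0 and picks c2; Row would get 3.
- D: Player 2 compares 4, 7, 8 and picks c3; Row would get 6.
- E: Player 2 compares 0, 4, 3 and picks c2; Row would get 3.
Row's induced payoffs are 0, 9, 3, 6, 3, so Row commits to B. Subgame-perfect outcome: (B, c1) with payoffs (9, 8).
Now find the simultaneous Nash equilibrium.
Row's best replies: c1→B; c2→D; c3→C.
Player 2's best replies: A→c1; B→c1; C→c2; D→c3; E→c2.
The unique mutual best reply is (B, c1), giving (9, 8).
Row's commitment gain: 9 − 9 = 0.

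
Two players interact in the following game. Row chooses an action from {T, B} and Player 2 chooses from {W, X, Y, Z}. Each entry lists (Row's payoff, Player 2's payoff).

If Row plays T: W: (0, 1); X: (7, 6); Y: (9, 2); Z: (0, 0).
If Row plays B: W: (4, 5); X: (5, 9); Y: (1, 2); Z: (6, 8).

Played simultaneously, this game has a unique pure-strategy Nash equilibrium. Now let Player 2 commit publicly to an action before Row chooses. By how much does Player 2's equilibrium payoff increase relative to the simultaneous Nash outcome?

Work backward from Row's decision.
- W: BR = B, leader payoff 5.
- X: BR = T, leader payoff 6.
- Y: BR = T, leader payoff 2.
- Z: BR = B, leader payoff 8.
Among 5, 6, 2, 8, the best is 8 at Z. Subgame-perfect outcome: (B, Z) with payoffs (6, 8).
Now find the simultaneous Nash equilibrium.
Row's best replies: W→B; X→T; Y→T; Z→B.
Player 2's best replies: T→X; B→X.
Only (T, X) has each player best-responding; Nash payoffs (7, 6).
Player 2's commitment gain: 8 − 6 = 2.

2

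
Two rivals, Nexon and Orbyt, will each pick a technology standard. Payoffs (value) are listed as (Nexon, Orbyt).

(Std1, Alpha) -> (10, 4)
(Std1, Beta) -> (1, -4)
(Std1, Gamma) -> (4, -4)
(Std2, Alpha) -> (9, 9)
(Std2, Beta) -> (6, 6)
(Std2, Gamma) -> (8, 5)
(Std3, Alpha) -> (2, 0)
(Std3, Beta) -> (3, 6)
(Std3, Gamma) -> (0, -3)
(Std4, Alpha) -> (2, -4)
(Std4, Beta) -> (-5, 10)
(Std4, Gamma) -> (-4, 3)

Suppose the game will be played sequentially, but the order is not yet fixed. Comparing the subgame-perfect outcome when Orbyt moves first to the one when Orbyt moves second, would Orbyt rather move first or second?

first

If Nexon leads: Orbyt's best replies are Std1→Alpha, Std2→Alpha, Std3→Beta, Std4→Beta; Nexon's induced payoffs 10, 9, 3, -5; outcome (Std1, Alpha), payoffs (10, 4).
If Orbyt leads: Nexon's best replies are Alpha→Std1, Beta→Std2, Gamma→Std2; Orbyt's induced payoffs 4, 6, 5; outcome (Std2, Beta), payoffs (6, 6).
Orbyt gets 6 moving first and 4 moving second, so Orbyt prefers to move first.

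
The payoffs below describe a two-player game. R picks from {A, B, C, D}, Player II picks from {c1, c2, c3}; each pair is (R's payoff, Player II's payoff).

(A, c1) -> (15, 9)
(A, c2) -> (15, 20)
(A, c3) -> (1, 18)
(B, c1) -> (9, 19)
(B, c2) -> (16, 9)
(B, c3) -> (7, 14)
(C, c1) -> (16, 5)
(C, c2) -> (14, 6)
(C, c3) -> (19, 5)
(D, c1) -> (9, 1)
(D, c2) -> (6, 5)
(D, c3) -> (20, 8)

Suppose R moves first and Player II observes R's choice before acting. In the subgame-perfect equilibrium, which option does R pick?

Solve by backward induction (R leads).
- A: BR = c2, leader payoff 15.
- B: BR = c1, leader payoff 9.
- C: BR = c2, leader payoff 14.
- D: BR = c3, leader payoff 20.
R's induced payoffs are 15, 9, 14, 20, so R commits to D. Subgame-perfect outcome: (D, c3) with payoffs (20, 8).

D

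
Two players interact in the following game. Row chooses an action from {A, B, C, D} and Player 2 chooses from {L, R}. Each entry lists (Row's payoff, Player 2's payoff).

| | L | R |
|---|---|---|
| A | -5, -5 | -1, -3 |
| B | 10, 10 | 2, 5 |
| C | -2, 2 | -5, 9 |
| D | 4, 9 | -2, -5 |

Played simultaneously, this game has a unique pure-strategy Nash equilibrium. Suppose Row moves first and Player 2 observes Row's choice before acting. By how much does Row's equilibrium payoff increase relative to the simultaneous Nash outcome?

Solve by backward induction (Row leads).
- A: Player 2 compares -5, -3 and picks R; Row would get -1.
- B: Player 2 compares 10, 5 and picks L; Row would get 10.
- C: Player 2 compares 2, 9 and picks R; Row would get -5.
- D: Player 2 compares 9, -5 and picks L; Row would get 4.
Row's induced payoffs are -1, 10, -5, 4, so Row commits to B. Subgame-perfect outcome: (B, L) with payoffs (10, 10).
Now find the simultaneous Nash equilibrium.
Row's best replies: L→B; R→B.
Player 2's best replies: A→R; B→L; C→R; D→L.
Only (B, L) has each player best-responding; Nash payoffs (10, 10).
Row's commitment gain: 10 − 10 = 0.

0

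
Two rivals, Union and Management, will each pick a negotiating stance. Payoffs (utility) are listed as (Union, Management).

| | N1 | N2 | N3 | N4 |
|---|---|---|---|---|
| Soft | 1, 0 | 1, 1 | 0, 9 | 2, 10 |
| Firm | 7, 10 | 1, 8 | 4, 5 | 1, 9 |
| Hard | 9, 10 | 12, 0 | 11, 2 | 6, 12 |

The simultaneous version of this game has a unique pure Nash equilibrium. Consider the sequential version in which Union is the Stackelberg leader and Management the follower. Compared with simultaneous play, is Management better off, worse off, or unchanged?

worse off

Solve by backward induction (Union leads).
- Soft: BR = N4, leader payoff 2.
- Firm: BR = N1, leader payoff 7.
- Hard: BR = N4, leader payoff 6.
Maximizing over 2, 7, 6, Union chooses Firm. Subgame-perfect outcome: (Firm, N1) with payoffs (7, 10).
For the simultaneous game, intersect best replies.
Union's best replies: N1→Hard; N2→Hard; N3→Hard; N4→Hard.
Management's best replies: Soft→N4; Firm→N1; Hard→N4.
The unique mutual best reply is (Hard, N4), giving (6, 12).
Management earns 10 sequentially versus 12 at the Nash outcome: worse off.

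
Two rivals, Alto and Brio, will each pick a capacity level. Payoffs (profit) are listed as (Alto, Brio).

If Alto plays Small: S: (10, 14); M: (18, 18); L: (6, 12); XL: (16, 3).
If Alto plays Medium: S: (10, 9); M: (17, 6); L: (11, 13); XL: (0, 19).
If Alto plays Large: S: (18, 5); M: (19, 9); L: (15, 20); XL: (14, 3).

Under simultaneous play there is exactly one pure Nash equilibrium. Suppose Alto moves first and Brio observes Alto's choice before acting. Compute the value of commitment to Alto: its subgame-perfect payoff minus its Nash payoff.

3

Work backward from Brio's decision.
- Small: Brio compares 14, 18, 12, 3 and picks M; Alto would get 18.
- Medium: Brio compares 9, 6, 13, 19 and picks XL; Alto would get 0.
- Large: Brio compares 5, 9, 20, 3 and picks L; Alto would get 15.
Among 18, 0, 15, the best is 18 at Small. Subgame-perfect outcome: (Small, M) with payoffs (18, 18).
Under simultaneous play:
Alto's best replies: S→Large; M→Large; L→Large; XL→Small.
Brio's best replies: Small→M; Medium→XL; Large→L.
The unique mutual best reply is (Large, L), giving (15, 20).
Alto's commitment gain: 18 − 15 = 3.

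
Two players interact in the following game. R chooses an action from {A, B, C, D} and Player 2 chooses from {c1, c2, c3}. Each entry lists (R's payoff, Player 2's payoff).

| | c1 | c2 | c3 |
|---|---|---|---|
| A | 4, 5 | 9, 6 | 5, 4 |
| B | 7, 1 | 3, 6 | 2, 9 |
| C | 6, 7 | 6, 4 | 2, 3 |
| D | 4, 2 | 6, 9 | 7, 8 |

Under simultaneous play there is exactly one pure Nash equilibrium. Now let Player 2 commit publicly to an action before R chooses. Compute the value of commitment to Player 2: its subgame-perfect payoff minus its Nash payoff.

2

R best-responds to each possible Player 2 move:
- c1: R compares 4, 7, 6, 4 and picks B; Player 2 would get 1.
- c2: R compares 9, 3, 6, 6 and picks A; Player 2 would get 6.
- c3: R compares 5, 2, 2, 7 and picks D; Player 2 would get 8.
Maximizing over 1, 6, 8, Player 2 chooses c3. Subgame-perfect outcome: (D, c3) with payoffs (7, 8).
Under simultaneous play:
R's best replies: c1→B; c2→A; c3→D.
Player 2's best replies: A→c2; B→c3; C→c1; D→c2.
Only (A, c2) has each player best-responding; Nash payoffs (9, 6).
Player 2's commitment gain: 8 − 6 = 2.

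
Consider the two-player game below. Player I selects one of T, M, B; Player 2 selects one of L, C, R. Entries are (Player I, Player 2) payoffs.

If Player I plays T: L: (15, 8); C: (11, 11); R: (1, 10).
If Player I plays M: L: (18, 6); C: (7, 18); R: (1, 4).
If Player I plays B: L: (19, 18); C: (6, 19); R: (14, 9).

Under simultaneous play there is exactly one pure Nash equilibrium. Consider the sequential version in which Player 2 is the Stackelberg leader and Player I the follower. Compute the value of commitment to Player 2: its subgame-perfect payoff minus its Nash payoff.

Work backward from Player I's decision.
- L: Player I compares 15, 18, 19 and picks B; Player 2 would get 18.
- C: Player I compares 11, 7, 6 and picks T; Player 2 would get 11.
- R: Player I compares 1, 1, 14 and picks B; Player 2 would get 9.
Maximizing over 18, 11, 9, Player 2 chooses L. Subgame-perfect outcome: (B, L) with payoffs (19, 18).
Under simultaneous play:
Player I's best replies: L→B; C→T; R→B.
Player 2's best replies: T→C; M→C; B→C.
Only (T, C) has each player best-responding; Nash payoffs (11, 11).
Player 2's commitment gain: 18 − 11 = 7.

7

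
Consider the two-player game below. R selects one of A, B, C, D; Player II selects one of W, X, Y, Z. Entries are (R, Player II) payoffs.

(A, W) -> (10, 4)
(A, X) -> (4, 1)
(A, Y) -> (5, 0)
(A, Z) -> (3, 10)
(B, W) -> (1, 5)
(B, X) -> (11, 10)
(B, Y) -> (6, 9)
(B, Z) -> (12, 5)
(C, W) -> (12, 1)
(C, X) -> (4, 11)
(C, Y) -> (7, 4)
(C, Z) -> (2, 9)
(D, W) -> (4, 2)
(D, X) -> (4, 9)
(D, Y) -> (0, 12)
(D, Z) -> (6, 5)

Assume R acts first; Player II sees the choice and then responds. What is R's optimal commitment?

B

Solve by backward induction (R leads).
- A → Player II plays Z (best of 4, 1, 0, 10); R gets 3.
- B → Player II plays X (best of 5, 10, 9, 5); R gets 11.
- C → Player II plays X (best of 1, 11, 4, 9); R gets 4.
- D → Player II plays Y (best of 2, 9, 12, 5); R gets 0.
R's induced payoffs are 3, 11, 4, 0, so R commits to B. Subgame-perfect outcome: (B, X) with payoffs (11, 10).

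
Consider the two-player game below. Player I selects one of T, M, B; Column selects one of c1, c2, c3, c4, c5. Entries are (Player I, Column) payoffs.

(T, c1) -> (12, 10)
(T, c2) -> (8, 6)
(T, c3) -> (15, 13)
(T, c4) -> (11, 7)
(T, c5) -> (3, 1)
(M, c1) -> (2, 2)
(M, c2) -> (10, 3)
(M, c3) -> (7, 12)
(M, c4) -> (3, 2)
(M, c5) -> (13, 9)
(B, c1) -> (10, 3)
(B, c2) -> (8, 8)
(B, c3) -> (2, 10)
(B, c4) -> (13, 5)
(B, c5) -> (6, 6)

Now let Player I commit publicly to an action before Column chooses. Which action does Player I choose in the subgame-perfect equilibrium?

T

Work backward from Column's decision.
- T → Column plays c3 (best of 10, 6, 13, 7, 1); Player I gets 15.
- M → Column plays c3 (best of 2, 3, 12, 2, 9); Player I gets 7.
- B → Column plays c3 (best of 3, 8, 10, 5, 6); Player I gets 2.
Player I's induced payoffs are 15, 7, 2, so Player I commits to T. Subgame-perfect outcome: (T, c3) with payoffs (15, 13).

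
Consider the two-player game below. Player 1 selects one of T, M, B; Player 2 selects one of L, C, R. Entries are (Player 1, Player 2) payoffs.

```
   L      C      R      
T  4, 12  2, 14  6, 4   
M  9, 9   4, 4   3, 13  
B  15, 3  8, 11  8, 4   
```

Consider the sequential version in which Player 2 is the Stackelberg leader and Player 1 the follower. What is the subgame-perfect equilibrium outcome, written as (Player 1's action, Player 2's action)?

Work backward from Player 1's decision.
- L → Player 1 plays B (best of 4, 9, 15); Player 2 gets 3.
- C → Player 1 plays B (best of 2, 4, 8); Player 2 gets 11.
- R → Player 1 plays B (best of 6, 3, 8); Player 2 gets 4.
Player 2's induced payoffs are 3, 11, 4, so Player 2 commits to C. Subgame-perfect outcome: (B, C) with payoffs (8, 11).

(B, C)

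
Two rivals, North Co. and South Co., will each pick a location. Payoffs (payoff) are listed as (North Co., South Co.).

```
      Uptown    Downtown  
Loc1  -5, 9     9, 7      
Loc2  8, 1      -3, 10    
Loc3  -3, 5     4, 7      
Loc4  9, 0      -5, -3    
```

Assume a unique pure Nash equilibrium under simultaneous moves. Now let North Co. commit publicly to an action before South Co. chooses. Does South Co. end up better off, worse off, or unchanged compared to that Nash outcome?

Work backward from South Co.'s decision.
- Loc1 → South Co. plays Uptown (best of 9, 7); North Co. gets -5.
- Loc2 → South Co. plays Downtown (best of 1, 10); North Co. gets -3.
- Loc3 → South Co. plays Downtown (best of 5, 7); North Co. gets 4.
- Loc4 → South Co. plays Uptown (best of 0, -3); North Co. gets 9.
Maximizing over -5, -3, 4, 9, North Co. chooses Loc4. Subgame-perfect outcome: (Loc4, Uptown) with payoffs (9, 0).
Under simultaneous play:
North Co.'s best replies: Uptown→Loc4; Downtown→Loc1.
South Co.'s best replies: Loc1→Uptown; Loc2→Downtown; Loc3→Downtown; Loc4→Uptown.
The unique mutual best reply is (Loc4, Uptown), giving (9, 0).
South Co. earns 0 sequentially versus 0 at the Nash outcome: unchanged.

unchanged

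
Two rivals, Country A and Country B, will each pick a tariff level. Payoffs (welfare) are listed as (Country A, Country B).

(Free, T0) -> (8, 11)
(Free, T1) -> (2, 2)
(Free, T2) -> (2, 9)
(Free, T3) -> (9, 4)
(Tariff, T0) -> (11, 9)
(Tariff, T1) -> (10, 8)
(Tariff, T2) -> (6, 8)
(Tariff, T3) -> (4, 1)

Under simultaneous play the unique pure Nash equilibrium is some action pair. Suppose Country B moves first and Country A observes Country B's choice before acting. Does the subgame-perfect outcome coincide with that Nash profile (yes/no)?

Work backward from Country A's decision.
- T0: BR = Tariff, leader payoff 9.
- T1: BR = Tariff, leader payoff 8.
- T2: BR = Tariff, leader payoff 8.
- T3: BR = Free, leader payoff 4.
Country B's induced payoffs are 9, 8, 8, 4, so Country B commits to T0. Subgame-perfect outcome: (Tariff, T0) with payoffs (11, 9).
Under simultaneous play:
Country A's best replies: T0→Tariff; T1→Tariff; T2→Tariff; T3→Free.
Country B's best replies: Free→T0; Tariff→T0.
The unique mutual best reply is (Tariff, T0), giving (11, 9).
Sequential outcome (Tariff, T0) coincides with the Nash profile (Tariff, T0).

yes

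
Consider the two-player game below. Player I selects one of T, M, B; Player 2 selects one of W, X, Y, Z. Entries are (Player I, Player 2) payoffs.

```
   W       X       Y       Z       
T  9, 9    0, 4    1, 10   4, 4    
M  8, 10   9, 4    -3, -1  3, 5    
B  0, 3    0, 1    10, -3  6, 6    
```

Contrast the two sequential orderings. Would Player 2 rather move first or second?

If Player I leads: Player 2's best replies are T→Y, M→W, B→Z; Player I's induced payoffs 1, 8, 6; outcome (M, W), payoffs (8, 10).
If Player 2 leads: Player I's best replies are W→T, X→M, Y→B, Z→B; Player 2's induced payoffs 9, 4, -3, 6; outcome (T, W), payoffs (9, 9).
Player 2 gets 9 moving first and 10 moving second, so Player 2 prefers to move second.

second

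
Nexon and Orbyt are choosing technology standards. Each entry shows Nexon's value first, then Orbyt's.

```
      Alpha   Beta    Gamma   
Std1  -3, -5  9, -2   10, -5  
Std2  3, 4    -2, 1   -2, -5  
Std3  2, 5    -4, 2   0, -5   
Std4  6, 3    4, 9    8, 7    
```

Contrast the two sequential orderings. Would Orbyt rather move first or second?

If Nexon leads: Orbyt's best replies are Std1→Beta, Std2→Alpha, Std3→Alpha, Std4→Beta; Nexon's induced payoffs 9, 3, 2, 4; outcome (Std1, Beta), payoffs (9, -2).
If Orbyt leads: Nexon's best replies are Alpha→Std4, Beta→Std1, Gamma→Std1; Orbyt's induced payoffs 3, -2, -5; outcome (Std4, Alpha), payoffs (6, 3).
Orbyt gets 3 moving first and -2 moving second, so Orbyt prefers to move first.

first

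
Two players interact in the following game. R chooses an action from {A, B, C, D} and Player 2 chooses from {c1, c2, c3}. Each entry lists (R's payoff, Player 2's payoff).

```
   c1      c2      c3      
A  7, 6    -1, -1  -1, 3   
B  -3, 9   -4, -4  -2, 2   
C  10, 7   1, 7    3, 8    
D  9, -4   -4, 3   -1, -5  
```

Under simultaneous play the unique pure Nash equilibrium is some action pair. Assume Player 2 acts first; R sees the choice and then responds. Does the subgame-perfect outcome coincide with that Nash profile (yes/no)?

R best-responds to each possible Player 2 move:
- c1: BR = C, leader payoff 7.
- c2: BR = C, leader payoff 7.
- c3: BR = C, leader payoff 8.
Maximizing over 7, 7, 8, Player 2 chooses c3. Subgame-perfect outcome: (C, c3) with payoffs (3, 8).
Now find the simultaneous Nash equilibrium.
R's best replies: c1→C; c2→C; c3→C.
Player 2's best replies: A→c1; B→c1; C→c3; D→c2.
Only (C, c3) has each player best-responding; Nash payoffs (3, 8).
Sequential outcome (C, c3) coincides with the Nash profile (C, c3).

yes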